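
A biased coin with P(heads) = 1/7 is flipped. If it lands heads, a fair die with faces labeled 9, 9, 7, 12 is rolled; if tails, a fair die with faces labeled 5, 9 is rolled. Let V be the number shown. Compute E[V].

205/28

E[V | heads] = (9+9+7+12)/4 = 37/4.
E[V | tails] = (5+9)/2 = 7.
By the law of total expectation,
E[V] = (1/7)·(37/4) + (6/7)·(7) = 205/28.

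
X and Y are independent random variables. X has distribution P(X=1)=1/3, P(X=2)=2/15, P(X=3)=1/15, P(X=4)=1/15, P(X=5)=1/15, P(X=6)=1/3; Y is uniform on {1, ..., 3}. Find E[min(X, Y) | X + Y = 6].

2

P(X + Y = 6) = 1/15.
Summing min(X,Y)·P(x,y) over outcomes with X + Y = 6 gives 2/15.
E[min(X, Y) | X + Y = 6] = (2/15) / (1/15) = 2.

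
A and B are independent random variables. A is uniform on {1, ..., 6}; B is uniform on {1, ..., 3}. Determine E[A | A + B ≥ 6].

Outcomes with A + B ≥ 6: (3,3), (4,2), (4,3), (5,1), (5,2), (5,3), (6,1), (6,2), (6,3), each with probability 1/18.
E[A | A + B ≥ 6] = (3 + 4 + 4 + 5 + 5 + 5 + 6 + 6 + 6) / 9 = 44/9.

44/9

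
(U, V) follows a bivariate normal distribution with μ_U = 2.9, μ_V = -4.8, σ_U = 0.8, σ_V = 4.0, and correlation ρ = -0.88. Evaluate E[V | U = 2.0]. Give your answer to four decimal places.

The regression of V on U has slope ρ·σ_V/σ_U and passes through (μ_U, μ_V).
E[V | U=2.0] = -4.8 + (-0.88)·(4.0/0.8)·(2.0 − (2.9)) = -4.8 + (-4.4)·(-0.9) = -0.8400.

-0.8400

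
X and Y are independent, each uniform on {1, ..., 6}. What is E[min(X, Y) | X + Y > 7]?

19/5

P(X + Y > 7) = 5/12.
Summing min(X,Y)·P(x,y) over outcomes with X + Y > 7 gives 19/12.
E[min(X, Y) | X + Y > 7] = (19/12) / (5/12) = 19/5.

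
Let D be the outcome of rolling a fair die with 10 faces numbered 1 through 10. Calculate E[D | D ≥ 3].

13/2

Given D ≥ 3, D is equally likely to be any of {3, 4, 5, 6, 7, 8, 9, 10}.
E[D | D ≥ 3] = (3 + 4 + 5 + 6 + 7 + 8 + 9 + 10) / 8 = 13/2.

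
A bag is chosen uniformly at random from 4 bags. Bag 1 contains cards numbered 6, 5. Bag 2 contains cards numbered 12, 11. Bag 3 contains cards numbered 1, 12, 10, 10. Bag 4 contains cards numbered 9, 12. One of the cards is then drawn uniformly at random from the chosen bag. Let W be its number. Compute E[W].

143/16

E[W | bag 1] = (6+5)/2 = 11/2.
E[W | bag 2] = (12+11)/2 = 23/2.
E[W | bag 3] = (1+12+10+10)/4 = 33/4.
E[W | bag 4] = (9+12)/2 = 21/2.
By the law of total expectation,
E[W] = (1/4)·(11/2) + (1/4)·(23/2) + (1/4)·(33/4) + (1/4)·(21/2) = 143/16.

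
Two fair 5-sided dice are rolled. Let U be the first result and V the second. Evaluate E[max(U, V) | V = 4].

Outcomes with V = 4: (1,4), (2,4), (3,4), (4,4), (5,4), each with probability 1/25.
E[max(U, V) | V = 4] = (4 + 4 + 4 + 4 + 5) / 5 = 21/5.

21/5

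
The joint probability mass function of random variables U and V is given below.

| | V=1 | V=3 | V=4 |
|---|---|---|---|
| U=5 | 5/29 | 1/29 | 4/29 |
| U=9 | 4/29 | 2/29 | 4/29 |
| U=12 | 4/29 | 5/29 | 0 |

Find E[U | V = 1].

109/13

P(V = 1) = 13/29.
Σ U·P over the event = 5·(5/29) + 9·(4/29) + 12·(4/29) = 109/29.
E[U | V = 1] = (109/29) / (13/29) = 109/13.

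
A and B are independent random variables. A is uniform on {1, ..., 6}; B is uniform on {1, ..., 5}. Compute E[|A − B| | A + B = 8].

2

Outcomes with A + B = 8: (3,5), (4,4), (5,3), (6,2), each with probability 1/30.
E[|A − B| | A + B = 8] = (2 + 0 + 2 + 4) / 4 = 2.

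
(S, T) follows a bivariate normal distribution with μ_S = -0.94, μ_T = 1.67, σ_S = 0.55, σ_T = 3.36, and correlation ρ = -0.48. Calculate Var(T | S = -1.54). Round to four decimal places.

The conditional variance in a bivariate normal is σ_T²(1 − ρ²), independent of x.
Var(T | S=-1.54) = (3.36)²·(1 − (-0.48)²) = 11.2896·0.7696 = 8.6885.

8.6885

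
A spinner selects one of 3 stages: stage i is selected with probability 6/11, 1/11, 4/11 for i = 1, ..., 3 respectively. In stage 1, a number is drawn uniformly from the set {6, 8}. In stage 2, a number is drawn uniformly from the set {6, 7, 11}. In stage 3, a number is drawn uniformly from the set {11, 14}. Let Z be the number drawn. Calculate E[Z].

100/11

E[Z | stage 1] = (6+8)/2 = 7.
E[Z | stage 2] = (6+7+11)/3 = 8.
E[Z | stage 3] = (11+14)/2 = 25/2.
By the law of total expectation,
E[Z] = (6/11)·(7) + (1/11)·(8) + (4/11)·(25/2) = 100/11.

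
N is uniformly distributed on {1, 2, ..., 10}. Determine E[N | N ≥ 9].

19/2

Given N ≥ 9, N is equally likely to be any of {9, 10}.
E[N | N ≥ 9] = (9 + 10) / 2 = 19/2.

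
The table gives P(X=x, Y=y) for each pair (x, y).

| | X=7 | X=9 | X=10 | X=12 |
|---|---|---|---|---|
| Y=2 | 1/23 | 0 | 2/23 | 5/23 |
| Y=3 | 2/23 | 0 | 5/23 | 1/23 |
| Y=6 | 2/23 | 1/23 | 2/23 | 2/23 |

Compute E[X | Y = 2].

P(Y = 2) = 8/23.
Summing X·P(X=x,Y=y) over the conditioning event gives 87/23.
E[X | Y = 2] = (87/23) / (8/23) = 87/8.

87/8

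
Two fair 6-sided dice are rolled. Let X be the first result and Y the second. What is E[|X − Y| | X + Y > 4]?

32/15

P(X + Y > 4) = 5/6.
Summing |X−Y|·P(x,y) over outcomes with X + Y > 4 gives 16/9.
E[|X − Y| | X + Y > 4] = (16/9) / (5/6) = 32/15.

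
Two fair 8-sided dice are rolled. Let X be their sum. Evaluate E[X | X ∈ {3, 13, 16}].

P(X ∈ {3, 13, 16}) = 7/64.
Σ over the event: 3·1/32 + 13·1/16 + 16·1/64 = 37/32.
E[X | X ∈ {3, 13, 16}] = (37/32) / (7/64) = 74/7.

74/7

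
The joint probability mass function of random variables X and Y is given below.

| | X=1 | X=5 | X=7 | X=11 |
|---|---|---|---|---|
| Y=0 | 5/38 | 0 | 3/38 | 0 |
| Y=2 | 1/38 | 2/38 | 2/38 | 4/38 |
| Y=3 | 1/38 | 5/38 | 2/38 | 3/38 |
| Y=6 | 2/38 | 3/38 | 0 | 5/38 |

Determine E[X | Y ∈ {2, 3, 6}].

P(Y ∈ {2, 3, 6}) = 15/19.
Summing X·P(X=x,Y=y) over the conditioning event gives 107/19.
E[X | Y ∈ {2, 3, 6}] = (107/19) / (15/19) = 107/15.

107/15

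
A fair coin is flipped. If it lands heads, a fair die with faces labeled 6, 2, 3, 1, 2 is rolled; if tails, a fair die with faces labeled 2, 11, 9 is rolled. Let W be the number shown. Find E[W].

E[W | heads] = (6+2+3+1+2)/5 = 14/5.
E[W | tails] = (2+11+9)/3 = 22/3.
By the law of total expectation,
E[W] = (1/2)·(14/5) + (1/2)·(22/3) = 76/15.

76/15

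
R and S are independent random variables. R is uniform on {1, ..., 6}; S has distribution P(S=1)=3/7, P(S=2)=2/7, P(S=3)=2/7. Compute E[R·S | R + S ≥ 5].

P(R + S ≥ 5) = 9/14.
Summing RS·P(x,y) over outcomes with R + S ≥ 5 gives 79/14.
E[R·S | R + S ≥ 5] = (79/14) / (9/14) = 79/9.

79/9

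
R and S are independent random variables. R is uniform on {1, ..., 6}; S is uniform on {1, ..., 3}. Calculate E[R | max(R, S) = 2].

5/3

Outcomes with max(R, S) = 2: (1,2), (2,1), (2,2), each with probability 1/18.
E[R | max(R, S) = 2] = (1 + 2 + 2) / 3 = 5/3.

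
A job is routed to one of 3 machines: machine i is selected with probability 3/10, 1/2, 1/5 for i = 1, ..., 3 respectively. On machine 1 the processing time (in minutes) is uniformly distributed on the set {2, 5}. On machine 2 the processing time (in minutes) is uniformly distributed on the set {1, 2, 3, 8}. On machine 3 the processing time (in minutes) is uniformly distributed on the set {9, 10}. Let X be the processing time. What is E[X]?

47/10

E[X | machine 1] = (2+5)/2 = 7/2.
E[X | machine 2] = (1+2+3+8)/4 = 7/2.
E[X | machine 3] = (9+10)/2 = 19/2.
By the law of total expectation,
E[X] = (3/10)·(7/2) + (1/2)·(7/2) + (1/5)·(19/2) = 47/10.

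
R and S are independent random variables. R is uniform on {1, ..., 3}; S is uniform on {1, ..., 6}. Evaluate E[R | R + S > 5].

20/9

P(R + S > 5) = 1/2.
Summing R·P(x,y) over outcomes with R + S > 5 gives 10/9.
E[R | R + S > 5] = (10/9) / (1/2) = 20/9.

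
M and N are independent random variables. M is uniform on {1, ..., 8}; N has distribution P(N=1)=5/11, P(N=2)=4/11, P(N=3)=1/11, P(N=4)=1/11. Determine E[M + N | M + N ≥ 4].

519/74

P(M + N ≥ 4) = 37/44.
Summing (M+N)·P(x,y) over outcomes with M + N ≥ 4 gives 519/88.
E[M + N | M + N ≥ 4] = (519/88) / (37/44) = 519/74.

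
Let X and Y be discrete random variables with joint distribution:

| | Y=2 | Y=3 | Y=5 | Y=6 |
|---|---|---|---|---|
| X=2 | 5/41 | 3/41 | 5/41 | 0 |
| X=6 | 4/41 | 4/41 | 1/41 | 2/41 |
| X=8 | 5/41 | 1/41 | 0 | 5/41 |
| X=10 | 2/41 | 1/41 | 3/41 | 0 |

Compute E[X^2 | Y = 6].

P(Y = 6) = 7/41.
Σ X^2·P over the event = 36·(2/41) + 64·(5/41) = 392/41.
E[X^2 | Y = 6] = (392/41) / (7/41) = 56.

56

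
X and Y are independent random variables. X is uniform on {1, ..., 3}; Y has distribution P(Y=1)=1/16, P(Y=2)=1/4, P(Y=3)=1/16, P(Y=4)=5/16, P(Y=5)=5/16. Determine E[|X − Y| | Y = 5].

P(Y = 5) = 5/16.
Summing |X−Y|·P(x,y) over outcomes with Y = 5 gives 15/16.
E[|X − Y| | Y = 5] = (15/16) / (5/16) = 3.

3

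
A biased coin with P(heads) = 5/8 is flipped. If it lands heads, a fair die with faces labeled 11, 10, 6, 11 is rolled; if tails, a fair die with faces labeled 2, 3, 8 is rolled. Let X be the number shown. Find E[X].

E[X | heads] = (11+10+6+11)/4 = 19/2.
E[X | tails] = (2+3+8)/3 = 13/3.
By the law of total expectation,
E[X] = (5/8)·(19/2) + (3/8)·(13/3) = 121/16.

121/16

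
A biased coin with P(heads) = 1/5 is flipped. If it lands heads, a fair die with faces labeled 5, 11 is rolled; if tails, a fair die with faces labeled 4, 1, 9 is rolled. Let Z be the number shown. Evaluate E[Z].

16/3

E[Z | heads] = (5+11)/2 = 8.
E[Z | tails] = (4+1+9)/3 = 14/3.
By the law of total expectation,
E[Z] = (1/5)·(8) + (4/5)·(14/3) = 16/3.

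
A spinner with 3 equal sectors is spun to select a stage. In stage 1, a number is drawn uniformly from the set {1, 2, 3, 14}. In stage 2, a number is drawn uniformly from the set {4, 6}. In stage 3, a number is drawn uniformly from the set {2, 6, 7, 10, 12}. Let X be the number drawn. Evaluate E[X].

E[X | stage 1] = (1+2+3+14)/4 = 5.
E[X | stage 2] = (4+6)/2 = 5.
E[X | stage 3] = (2+6+7+10+12)/5 = 37/5.
By the law of total expectation,
E[X] = (1/3)·(5) + (1/3)·(5) + (1/3)·(37/5) = 29/5.

29/5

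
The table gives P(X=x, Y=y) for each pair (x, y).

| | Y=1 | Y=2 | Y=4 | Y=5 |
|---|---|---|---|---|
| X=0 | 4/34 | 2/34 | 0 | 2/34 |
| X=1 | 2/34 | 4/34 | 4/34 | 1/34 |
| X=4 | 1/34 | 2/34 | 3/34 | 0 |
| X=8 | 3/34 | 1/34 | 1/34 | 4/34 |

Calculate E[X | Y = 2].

P(Y = 2) = 9/34.
Σ X·P over the event = 0·(2/34) + 1·(4/34) + 4·(2/34) + 8·(1/34) = 10/17.
E[X | Y = 2] = (10/17) / (9/34) = 20/9.

20/9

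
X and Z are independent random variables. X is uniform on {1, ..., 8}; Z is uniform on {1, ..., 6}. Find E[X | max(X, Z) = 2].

5/3

Outcomes with max(X, Z) = 2: (1,2), (2,1), (2,2), each with probability 1/48.
E[X | max(X, Z) = 2] = (1 + 2 + 2) / 3 = 5/3.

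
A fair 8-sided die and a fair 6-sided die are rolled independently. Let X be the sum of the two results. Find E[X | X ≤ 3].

8/3

P(X ≤ 3) = 1/16.
Σ over the event: 2·1/48 + 3·1/24 = 1/6.
E[X | X ≤ 3] = (1/6) / (1/16) = 8/3.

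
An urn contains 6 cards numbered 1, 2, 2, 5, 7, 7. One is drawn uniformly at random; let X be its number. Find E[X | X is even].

P(X is even) = 1/3.
Σ over the event: 2·1/3 = 2/3.
E[X | X is even] = (2/3) / (1/3) = 2.

2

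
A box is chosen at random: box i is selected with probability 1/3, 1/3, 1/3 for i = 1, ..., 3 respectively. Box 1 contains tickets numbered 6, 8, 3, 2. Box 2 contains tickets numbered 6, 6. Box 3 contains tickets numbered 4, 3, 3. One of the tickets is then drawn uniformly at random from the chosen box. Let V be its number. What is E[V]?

E[V | box 1] = (6+8+3+2)/4 = 19/4.
E[V | box 2] = (6+6)/2 = 6.
E[V | box 3] = (4+3+3)/3 = 10/3.
By the law of total expectation,
E[V] = (1/3)·(19/4) + (1/3)·(6) + (1/3)·(10/3) = 169/36.

169/36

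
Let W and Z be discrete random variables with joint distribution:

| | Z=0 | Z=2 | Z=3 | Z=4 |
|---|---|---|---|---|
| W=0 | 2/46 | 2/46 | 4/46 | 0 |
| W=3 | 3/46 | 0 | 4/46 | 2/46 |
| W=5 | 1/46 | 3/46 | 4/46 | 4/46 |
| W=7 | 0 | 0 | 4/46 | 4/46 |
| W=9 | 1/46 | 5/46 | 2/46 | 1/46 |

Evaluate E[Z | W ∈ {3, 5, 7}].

82/29

P(W ∈ {3, 5, 7}) = 29/46.
Summing Z·P(W=x,Z=y) over the conditioning event gives 41/23.
E[Z | W ∈ {3, 5, 7}] = (41/23) / (29/46) = 82/29.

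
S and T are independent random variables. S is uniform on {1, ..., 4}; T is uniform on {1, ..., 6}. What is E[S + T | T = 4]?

13/2

Outcomes with T = 4: (1,4), (2,4), (3,4), (4,4), each with probability 1/24.
E[S + T | T = 4] = (5 + 6 + 7 + 8) / 4 = 13/2.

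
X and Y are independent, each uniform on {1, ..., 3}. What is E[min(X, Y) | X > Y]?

4/3

Outcomes with X > Y: (2,1), (3,1), (3,2), each with probability 1/9.
E[min(X, Y) | X > Y] = (1 + 1 + 2) / 3 = 4/3.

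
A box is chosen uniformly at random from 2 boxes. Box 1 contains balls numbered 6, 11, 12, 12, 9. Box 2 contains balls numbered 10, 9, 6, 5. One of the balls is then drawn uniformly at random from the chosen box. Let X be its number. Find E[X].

E[X | box 1] = (6+11+12+12+9)/5 = 10.
E[X | box 2] = (10+9+6+5)/4 = 15/2.
E[X] = (1/2)·(10) + (1/2)·(15/2) = 35/4.

35/4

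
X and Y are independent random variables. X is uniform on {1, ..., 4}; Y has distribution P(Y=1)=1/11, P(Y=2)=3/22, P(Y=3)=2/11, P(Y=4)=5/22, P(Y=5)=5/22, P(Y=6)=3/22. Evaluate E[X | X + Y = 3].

P(X + Y = 3) = 5/88.
Summing X·P(x,y) over outcomes with X + Y = 3 gives 7/88.
E[X | X + Y = 3] = (7/88) / (5/88) = 7/5.

7/5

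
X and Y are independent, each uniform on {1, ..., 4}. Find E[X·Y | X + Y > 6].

40/3

Outcomes with X + Y > 6: (3,4), (4,3), (4,4), each with probability 1/16.
E[X·Y | X + Y > 6] = (12 + 12 + 16) / 3 = 40/3.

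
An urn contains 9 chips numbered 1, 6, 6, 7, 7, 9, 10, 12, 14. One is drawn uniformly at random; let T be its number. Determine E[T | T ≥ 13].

14

P(T ≥ 13) = 1/9.
Σ over the event: 14·1/9 = 14/9.
E[T | T ≥ 13] = (14/9) / (1/9) = 14.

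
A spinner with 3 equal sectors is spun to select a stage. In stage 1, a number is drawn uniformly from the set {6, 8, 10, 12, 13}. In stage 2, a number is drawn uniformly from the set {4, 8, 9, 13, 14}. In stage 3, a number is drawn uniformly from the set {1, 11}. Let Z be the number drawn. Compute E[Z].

E[Z | stage 1] = (6+8+10+12+13)/5 = 49/5.
E[Z | stage 2] = (4+8+9+13+14)/5 = 48/5.
E[Z | stage 3] = (1+11)/2 = 6.
E[Z] = (1/3)·(49/5) + (1/3)·(48/5) + (1/3)·(6) = 127/15.

127/15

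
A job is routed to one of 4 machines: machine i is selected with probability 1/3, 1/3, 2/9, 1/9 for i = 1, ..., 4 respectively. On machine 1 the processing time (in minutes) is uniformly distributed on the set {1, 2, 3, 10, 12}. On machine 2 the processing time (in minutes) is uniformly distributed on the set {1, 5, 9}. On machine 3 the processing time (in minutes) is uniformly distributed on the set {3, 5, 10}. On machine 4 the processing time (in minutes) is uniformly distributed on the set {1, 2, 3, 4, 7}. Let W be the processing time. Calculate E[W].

E[W | machine 1] = (1+2+3+10+12)/5 = 28/5.
E[W | machine 2] = (1+5+9)/3 = 5.
E[W | machine 3] = (3+5+10)/3 = 6.
E[W | machine 4] = (1+2+3+4+7)/5 = 17/5.
E[W] = (1/3)·(28/5) + (1/3)·(5) + (2/9)·(6) + (1/9)·(17/5) = 236/45.

236/45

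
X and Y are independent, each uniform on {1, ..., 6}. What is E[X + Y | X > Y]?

7

P(X > Y) = 5/12.
Summing (X+Y)·P(x,y) over outcomes with X > Y gives 35/12.
E[X + Y | X > Y] = (35/12) / (5/12) = 7.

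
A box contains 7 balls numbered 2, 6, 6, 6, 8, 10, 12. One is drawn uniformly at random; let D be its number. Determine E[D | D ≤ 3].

2

P(D ≤ 3) = 1/7.
Σ over the event: 2·1/7 = 2/7.
E[D | D ≤ 3] = (2/7) / (1/7) = 2.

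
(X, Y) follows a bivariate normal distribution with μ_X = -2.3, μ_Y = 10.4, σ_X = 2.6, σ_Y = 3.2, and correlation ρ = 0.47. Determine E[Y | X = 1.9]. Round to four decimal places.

12.8295

The regression of Y on X has slope ρ·σ_Y/σ_X and passes through (μ_X, μ_Y).
E[Y | X=1.9] = 10.4 + (0.47)·(3.2/2.6)·(1.9 − (-2.3)) = 10.4 + (0.57846)·(4.2) = 12.8295.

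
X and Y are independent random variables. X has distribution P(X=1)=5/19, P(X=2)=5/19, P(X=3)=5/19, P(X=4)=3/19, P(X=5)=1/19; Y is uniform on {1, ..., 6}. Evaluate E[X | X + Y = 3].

3/2

P(X + Y = 3) = 5/57.
Summing X·P(x,y) over outcomes with X + Y = 3 gives 5/38.
E[X | X + Y = 3] = (5/38) / (5/57) = 3/2.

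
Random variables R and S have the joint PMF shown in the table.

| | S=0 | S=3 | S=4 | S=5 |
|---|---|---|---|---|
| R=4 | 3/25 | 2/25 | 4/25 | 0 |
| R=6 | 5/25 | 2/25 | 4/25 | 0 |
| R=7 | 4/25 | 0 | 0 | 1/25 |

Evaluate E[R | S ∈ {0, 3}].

45/8

P(S ∈ {0, 3}) = 16/25.
Summing R·P(R=x,S=y) over the conditioning event gives 18/5.
E[R | S ∈ {0, 3}] = (18/5) / (16/25) = 45/8.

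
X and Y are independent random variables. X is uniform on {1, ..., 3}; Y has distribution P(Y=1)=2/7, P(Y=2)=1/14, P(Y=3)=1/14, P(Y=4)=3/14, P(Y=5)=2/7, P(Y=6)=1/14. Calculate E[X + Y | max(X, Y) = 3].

9/2

P(max(X, Y) = 3) = 4/21.
Summing (X+Y)·P(x,y) over outcomes with max(X, Y) = 3 gives 6/7.
E[X + Y | max(X, Y) = 3] = (6/7) / (4/21) = 9/2.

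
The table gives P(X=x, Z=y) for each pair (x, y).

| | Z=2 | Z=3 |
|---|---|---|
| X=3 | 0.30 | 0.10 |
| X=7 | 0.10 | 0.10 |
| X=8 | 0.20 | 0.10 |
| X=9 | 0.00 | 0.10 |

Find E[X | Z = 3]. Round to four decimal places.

P(Z = 3) = 0.40.
Σ X·P over the event = 3·(0.10) + 7·(0.10) + 8·(0.10) + 9·(0.10) = 2.70.
E[X | Z = 3] = (2.70) / (0.40) = 6.7500.

6.7500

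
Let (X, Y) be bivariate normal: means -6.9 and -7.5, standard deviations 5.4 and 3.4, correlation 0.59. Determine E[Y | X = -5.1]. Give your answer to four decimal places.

The regression of Y on X has slope ρ·σ_Y/σ_X and passes through (μ_X, μ_Y).
E[Y | X=-5.1] = -7.5 + (0.59)·(3.4/5.4)·(-5.1 − (-6.9)) = -7.5 + (0.37148)·(1.8) = -6.8313.

-6.8313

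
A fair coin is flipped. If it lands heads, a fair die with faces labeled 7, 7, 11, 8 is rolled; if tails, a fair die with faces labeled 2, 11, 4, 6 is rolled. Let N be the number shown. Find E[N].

E[N | heads] = (7+7+11+8)/4 = 33/4.
E[N | tails] = (2+11+4+6)/4 = 23/4.
By the law of total expectation,
E[N] = (1/2)·(33/4) + (1/2)·(23/4) = 7.

7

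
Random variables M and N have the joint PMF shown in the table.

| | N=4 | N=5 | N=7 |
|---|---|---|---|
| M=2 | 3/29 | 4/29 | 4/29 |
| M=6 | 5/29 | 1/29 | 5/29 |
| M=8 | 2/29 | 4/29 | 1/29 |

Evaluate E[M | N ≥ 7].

P(N ≥ 7) = 10/29.
Σ M·P over the event = 2·(4/29) + 6·(5/29) + 8·(1/29) = 46/29.
E[M | N ≥ 7] = (46/29) / (10/29) = 23/5.

23/5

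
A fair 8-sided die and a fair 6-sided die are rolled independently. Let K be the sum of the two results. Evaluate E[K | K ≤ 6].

14/3

P(K ≤ 6) = 5/16.
Σ over the event: 2·1/48 + 3·1/24 + 4·1/16 + 5·1/12 + 6·5/48 = 35/24.
E[K | K ≤ 6] = (35/24) / (5/16) = 14/3.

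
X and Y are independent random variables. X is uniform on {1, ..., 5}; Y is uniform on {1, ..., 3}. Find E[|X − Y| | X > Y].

19/9

Outcomes with X > Y: (2,1), (3,1), (3,2), (4,1), (4,2), (4,3), (5,1), (5,2), (5,3), each with probability 1/15.
E[|X − Y| | X > Y] = (1 + 2 + 1 + 3 + 2 + 1 + 4 + 3 + 2) / 9 = 19/9.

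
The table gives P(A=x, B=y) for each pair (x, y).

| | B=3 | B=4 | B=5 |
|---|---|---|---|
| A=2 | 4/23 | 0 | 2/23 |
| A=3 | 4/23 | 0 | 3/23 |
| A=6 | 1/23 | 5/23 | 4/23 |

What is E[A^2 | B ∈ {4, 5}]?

P(B ∈ {4, 5}) = 14/23.
Summing A^2·P(A=x,B=y) over the conditioning event gives 359/23.
E[A^2 | B ∈ {4, 5}] = (359/23) / (14/23) = 359/14.

359/14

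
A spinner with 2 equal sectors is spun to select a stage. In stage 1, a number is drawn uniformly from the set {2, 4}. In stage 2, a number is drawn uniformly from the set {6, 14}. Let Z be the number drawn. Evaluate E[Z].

13/2

E[Z | stage 1] = (2+4)/2 = 3.
E[Z | stage 2] = (6+14)/2 = 10.
By the law of total expectation,
E[Z] = (1/2)·(3) + (1/2)·(10) = 13/2.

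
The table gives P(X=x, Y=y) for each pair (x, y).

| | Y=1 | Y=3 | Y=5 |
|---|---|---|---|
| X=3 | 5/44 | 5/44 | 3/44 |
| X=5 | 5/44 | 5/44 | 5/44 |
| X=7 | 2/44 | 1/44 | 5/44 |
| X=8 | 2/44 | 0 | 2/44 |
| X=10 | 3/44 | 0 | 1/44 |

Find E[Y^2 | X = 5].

35/3

P(X = 5) = 15/44.
Σ Y^2·P over the event = 1·(5/44) + 9·(5/44) + 25·(5/44) = 175/44.
E[Y^2 | X = 5] = (175/44) / (15/44) = 35/3.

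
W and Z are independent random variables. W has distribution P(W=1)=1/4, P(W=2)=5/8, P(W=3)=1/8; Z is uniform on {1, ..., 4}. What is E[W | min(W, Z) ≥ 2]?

13/6

P(min(W, Z) ≥ 2) = 9/16.
Summing W·P(x,y) over outcomes with min(W, Z) ≥ 2 gives 39/32.
E[W | min(W, Z) ≥ 2] = (39/32) / (9/16) = 13/6.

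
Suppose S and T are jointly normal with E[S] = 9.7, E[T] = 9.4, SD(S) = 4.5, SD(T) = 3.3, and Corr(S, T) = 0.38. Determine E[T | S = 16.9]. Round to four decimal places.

11.4064

For a bivariate normal, E[T | S=x] = μ_T + ρ·(σ_T/σ_S)·(x − μ_S).
E[T | S=16.9] = 9.4 + (0.38)·(3.3/4.5)·(16.9 − (9.7)) = 9.4 + (0.27867)·(7.2) = 11.4064.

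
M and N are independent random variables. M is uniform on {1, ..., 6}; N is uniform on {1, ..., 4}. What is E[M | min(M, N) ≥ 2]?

4

P(min(M, N) ≥ 2) = 5/8.
Summing M·P(x,y) over outcomes with min(M, N) ≥ 2 gives 5/2.
E[M | min(M, N) ≥ 2] = (5/2) / (5/8) = 4.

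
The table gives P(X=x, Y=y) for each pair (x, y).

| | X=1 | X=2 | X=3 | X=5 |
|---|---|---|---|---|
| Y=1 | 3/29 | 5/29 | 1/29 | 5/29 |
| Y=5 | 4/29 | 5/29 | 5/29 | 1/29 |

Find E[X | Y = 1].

41/14

P(Y = 1) = 14/29.
Summing X·P(X=x,Y=y) over the conditioning event gives 41/29.
E[X | Y = 1] = (41/29) / (14/29) = 41/14.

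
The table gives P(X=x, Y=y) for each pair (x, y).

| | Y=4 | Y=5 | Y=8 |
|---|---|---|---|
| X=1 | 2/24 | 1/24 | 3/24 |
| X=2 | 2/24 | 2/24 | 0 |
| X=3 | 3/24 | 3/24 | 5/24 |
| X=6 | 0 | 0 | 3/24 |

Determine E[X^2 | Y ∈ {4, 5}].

P(Y ∈ {4, 5}) = 13/24.
Σ X^2·P over the event = 1·(2/24) + 1·(1/24) + 4·(2/24) + 4·(2/24) + 9·(3/24) + 9·(3/24) = 73/24.
E[X^2 | Y ∈ {4, 5}] = (73/24) / (13/24) = 73/13.

73/13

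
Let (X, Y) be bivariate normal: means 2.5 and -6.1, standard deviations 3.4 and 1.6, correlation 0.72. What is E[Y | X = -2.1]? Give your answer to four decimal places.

-7.6586

E[Y | X=x] = μ_Y + ρ(σ_Y/σ_X)(x − μ_X) for jointly normal variables.
E[Y | X=-2.1] = -6.1 + (0.72)·(1.6/3.4)·(-2.1 − (2.5)) = -6.1 + (0.33882)·(-4.6) = -7.6586.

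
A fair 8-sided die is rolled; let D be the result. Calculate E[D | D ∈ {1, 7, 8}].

P(D ∈ {1, 7, 8}) = 3/8.
Σ over the event: 1·1/8 + 7·1/8 + 8·1/8 = 2.
E[D | D ∈ {1, 7, 8}] = (2) / (3/8) = 16/3.

16/3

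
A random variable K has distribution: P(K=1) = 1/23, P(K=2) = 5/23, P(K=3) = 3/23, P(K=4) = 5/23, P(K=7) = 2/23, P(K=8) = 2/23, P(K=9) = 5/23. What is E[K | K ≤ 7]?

27/8

P(K ≤ 7) = 16/23.
Σ over the event: 1·1/23 + 2·5/23 + 3·3/23 + 4·5/23 + 7·2/23 = 54/23.
E[K | K ≤ 7] = (54/23) / (16/23) = 27/8.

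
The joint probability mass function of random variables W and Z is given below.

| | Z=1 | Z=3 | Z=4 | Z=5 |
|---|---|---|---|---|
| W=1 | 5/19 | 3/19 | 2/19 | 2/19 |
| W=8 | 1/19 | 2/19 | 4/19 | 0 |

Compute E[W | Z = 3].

19/5

P(Z = 3) = 5/19.
Summing W·P(W=x,Z=y) over the conditioning event gives 1.
E[W | Z = 3] = (1) / (5/19) = 19/5.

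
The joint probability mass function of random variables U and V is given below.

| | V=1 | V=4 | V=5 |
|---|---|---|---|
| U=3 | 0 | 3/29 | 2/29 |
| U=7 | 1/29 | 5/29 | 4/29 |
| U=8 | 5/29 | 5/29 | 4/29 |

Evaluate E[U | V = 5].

P(V = 5) = 10/29.
Σ U·P over the event = 3·(2/29) + 7·(4/29) + 8·(4/29) = 66/29.
E[U | V = 5] = (66/29) / (10/29) = 33/5.

33/5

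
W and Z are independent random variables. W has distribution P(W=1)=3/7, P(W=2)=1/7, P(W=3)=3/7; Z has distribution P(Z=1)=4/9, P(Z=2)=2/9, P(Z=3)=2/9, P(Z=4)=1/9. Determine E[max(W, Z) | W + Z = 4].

29/10

P(W + Z = 4) = 20/63.
Summing max(W,Z)·P(x,y) over outcomes with W + Z = 4 gives 58/63.
E[max(W, Z) | W + Z = 4] = (58/63) / (20/63) = 29/10.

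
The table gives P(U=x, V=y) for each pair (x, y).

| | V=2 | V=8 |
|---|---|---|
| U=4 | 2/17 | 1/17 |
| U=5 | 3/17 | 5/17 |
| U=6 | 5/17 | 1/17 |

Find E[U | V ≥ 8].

5

P(V ≥ 8) = 7/17.
Summing U·P(U=x,V=y) over the conditioning event gives 35/17.
E[U | V ≥ 8] = (35/17) / (7/17) = 5.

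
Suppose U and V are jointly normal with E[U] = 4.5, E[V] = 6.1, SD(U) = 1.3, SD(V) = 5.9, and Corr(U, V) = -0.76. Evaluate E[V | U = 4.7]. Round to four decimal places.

For a bivariate normal, E[V | U=x] = μ_V + ρ·(σ_V/σ_U)·(x − μ_U).
E[V | U=4.7] = 6.1 + (-0.76)·(5.9/1.3)·(4.7 − (4.5)) = 6.1 + (-3.4492)·(0.2) = 5.4102.

5.4102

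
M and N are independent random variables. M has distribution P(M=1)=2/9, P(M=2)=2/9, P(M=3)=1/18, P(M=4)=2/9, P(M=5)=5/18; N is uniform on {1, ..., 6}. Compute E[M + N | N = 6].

P(N = 6) = 1/6.
Summing (M+N)·P(x,y) over outcomes with N = 6 gives 41/27.
E[M + N | N = 6] = (41/27) / (1/6) = 82/9.

82/9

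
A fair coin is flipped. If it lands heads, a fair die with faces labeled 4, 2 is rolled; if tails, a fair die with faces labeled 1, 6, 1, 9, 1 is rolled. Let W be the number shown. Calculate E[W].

E[W | heads] = (4+2)/2 = 3.
E[W | tails] = (1+6+1+9+1)/5 = 18/5.
By the law of total expectation,
E[W] = (1/2)·(3) + (1/2)·(18/5) = 33/10.

33/10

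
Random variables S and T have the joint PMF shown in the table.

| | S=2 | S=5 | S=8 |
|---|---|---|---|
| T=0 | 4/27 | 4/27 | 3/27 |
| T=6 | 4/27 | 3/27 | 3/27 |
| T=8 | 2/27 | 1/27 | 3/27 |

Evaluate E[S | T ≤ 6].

P(T ≤ 6) = 7/9.
Σ S·P over the event = 2·(4/27) + 2·(4/27) + 5·(4/27) + 5·(3/27) + 8·(3/27) + 8·(3/27) = 11/3.
E[S | T ≤ 6] = (11/3) / (7/9) = 33/7.

33/7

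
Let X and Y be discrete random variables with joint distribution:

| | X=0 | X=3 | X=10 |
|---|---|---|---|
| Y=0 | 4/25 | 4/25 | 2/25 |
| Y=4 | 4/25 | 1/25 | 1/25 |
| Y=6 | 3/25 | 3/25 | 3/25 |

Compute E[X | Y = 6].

P(Y = 6) = 9/25.
Summing X·P(X=x,Y=y) over the conditioning event gives 39/25.
E[X | Y = 6] = (39/25) / (9/25) = 13/3.

13/3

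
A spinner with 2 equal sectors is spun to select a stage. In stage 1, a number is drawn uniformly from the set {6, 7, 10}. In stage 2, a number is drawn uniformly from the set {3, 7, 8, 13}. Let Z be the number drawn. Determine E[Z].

185/24

E[Z | stage 1] = (6+7+10)/3 = 23/3.
E[Z | stage 2] = (3+7+8+13)/4 = 31/4.
By the law of total expectation,
E[Z] = (1/2)·(23/3) + (1/2)·(31/4) = 185/24.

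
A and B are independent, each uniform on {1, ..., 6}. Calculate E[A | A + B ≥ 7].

P(A + B ≥ 7) = 7/12.
Summing A·P(x,y) over outcomes with A + B ≥ 7 gives 91/36.
E[A | A + B ≥ 7] = (91/36) / (7/12) = 13/3.

13/3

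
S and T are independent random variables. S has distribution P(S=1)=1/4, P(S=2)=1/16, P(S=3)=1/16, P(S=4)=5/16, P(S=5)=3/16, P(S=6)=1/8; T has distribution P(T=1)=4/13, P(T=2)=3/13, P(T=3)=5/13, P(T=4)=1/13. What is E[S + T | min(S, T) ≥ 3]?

509/66

P(min(S, T) ≥ 3) = 33/104.
Summing (S+T)·P(x,y) over outcomes with min(S, T) ≥ 3 gives 509/208.
E[S + T | min(S, T) ≥ 3] = (509/208) / (33/104) = 509/66.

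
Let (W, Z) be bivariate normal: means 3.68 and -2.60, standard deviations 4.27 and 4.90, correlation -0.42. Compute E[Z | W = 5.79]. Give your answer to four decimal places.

-3.6170

For a bivariate normal, E[Z | W=x] = μ_Z + ρ·(σ_Z/σ_W)·(x − μ_W).
E[Z | W=5.79] = -2.60 + (-0.42)·(4.90/4.27)·(5.79 − (3.68)) = -2.60 + (-0.48197)·(2.11) = -3.6170.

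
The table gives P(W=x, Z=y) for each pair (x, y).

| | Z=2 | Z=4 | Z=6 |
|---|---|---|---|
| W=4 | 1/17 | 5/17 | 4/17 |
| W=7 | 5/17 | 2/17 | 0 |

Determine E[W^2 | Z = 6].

16

P(Z = 6) = 4/17.
Σ W^2·P over the event = 16·(4/17) = 64/17.
E[W^2 | Z = 6] = (64/17) / (4/17) = 16.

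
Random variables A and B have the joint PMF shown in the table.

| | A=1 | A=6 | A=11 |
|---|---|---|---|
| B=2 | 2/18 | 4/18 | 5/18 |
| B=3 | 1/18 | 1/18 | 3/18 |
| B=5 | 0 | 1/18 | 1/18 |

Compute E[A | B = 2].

P(B = 2) = 11/18.
Σ A·P over the event = 1·(2/18) + 6·(4/18) + 11·(5/18) = 9/2.
E[A | B = 2] = (9/2) / (11/18) = 81/11.

81/11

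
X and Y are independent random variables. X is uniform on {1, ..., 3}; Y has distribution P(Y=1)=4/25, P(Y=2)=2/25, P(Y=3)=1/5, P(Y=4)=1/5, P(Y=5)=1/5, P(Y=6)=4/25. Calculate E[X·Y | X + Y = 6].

P(X + Y = 6) = 1/5.
Summing XY·P(x,y) over outcomes with X + Y = 6 gives 22/15.
E[X·Y | X + Y = 6] = (22/15) / (1/5) = 22/3.

22/3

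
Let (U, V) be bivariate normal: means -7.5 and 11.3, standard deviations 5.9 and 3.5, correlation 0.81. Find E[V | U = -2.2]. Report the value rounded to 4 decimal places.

E[V | U=x] = μ_V + ρ(σ_V/σ_U)(x − μ_U) for jointly normal variables.
E[V | U=-2.2] = 11.3 + (0.81)·(3.5/5.9)·(-2.2 − (-7.5)) = 11.3 + (0.48051)·(5.3) = 13.8467.

13.8467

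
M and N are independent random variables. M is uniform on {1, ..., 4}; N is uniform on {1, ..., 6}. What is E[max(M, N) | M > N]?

Outcomes with M > N: (2,1), (3,1), (3,2), (4,1), (4,2), (4,3), each with probability 1/24.
E[max(M, N) | M > N] = (2 + 3 + 3 + 4 + 4 + 4) / 6 = 10/3.

10/3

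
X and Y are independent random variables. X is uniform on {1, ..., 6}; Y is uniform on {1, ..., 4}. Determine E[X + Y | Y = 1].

9/2

Outcomes with Y = 1: (1,1), (2,1), (3,1), (4,1), (5,1), (6,1), each with probability 1/24.
E[X + Y | Y = 1] = (2 + 3 + 4 + 5 + 6 + 7) / 6 = 9/2.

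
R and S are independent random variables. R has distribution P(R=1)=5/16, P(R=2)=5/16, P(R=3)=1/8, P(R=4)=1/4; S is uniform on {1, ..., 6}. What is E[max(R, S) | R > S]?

10/3

P(R > S) = 7/32.
Summing max(R,S)·P(x,y) over outcomes with R > S gives 35/48.
E[max(R, S) | R > S] = (35/48) / (7/32) = 10/3.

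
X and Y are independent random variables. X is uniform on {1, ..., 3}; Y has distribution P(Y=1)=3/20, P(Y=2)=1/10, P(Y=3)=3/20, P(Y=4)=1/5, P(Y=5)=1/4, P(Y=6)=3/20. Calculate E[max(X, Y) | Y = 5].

5

P(Y = 5) = 1/4.
Summing max(X,Y)·P(x,y) over outcomes with Y = 5 gives 5/4.
E[max(X, Y) | Y = 5] = (5/4) / (1/4) = 5.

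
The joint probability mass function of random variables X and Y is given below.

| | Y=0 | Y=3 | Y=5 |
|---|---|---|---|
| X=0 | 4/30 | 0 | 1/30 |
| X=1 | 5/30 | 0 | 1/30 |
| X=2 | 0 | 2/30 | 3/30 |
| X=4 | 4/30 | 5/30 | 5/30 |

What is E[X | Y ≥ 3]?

3

P(Y ≥ 3) = 17/30.
Σ X·P over the event = 0·(1/30) + 1·(1/30) + 2·(2/30) + 2·(3/30) + 4·(5/30) + 4·(5/30) = 17/10.
E[X | Y ≥ 3] = (17/10) / (17/30) = 3.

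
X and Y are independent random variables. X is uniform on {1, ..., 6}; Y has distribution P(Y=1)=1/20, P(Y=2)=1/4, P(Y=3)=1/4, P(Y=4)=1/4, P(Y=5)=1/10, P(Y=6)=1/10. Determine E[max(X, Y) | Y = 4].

P(Y = 4) = 1/4.
Summing max(X,Y)·P(x,y) over outcomes with Y = 4 gives 9/8.
E[max(X, Y) | Y = 4] = (9/8) / (1/4) = 9/2.

9/2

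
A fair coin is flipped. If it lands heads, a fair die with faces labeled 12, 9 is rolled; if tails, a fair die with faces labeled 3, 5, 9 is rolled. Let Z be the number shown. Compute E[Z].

E[Z | heads] = (12+9)/2 = 21/2.
E[Z | tails] = (3+5+9)/3 = 17/3.
E[Z] = (1/2)·(21/2) + (1/2)·(17/3) = 97/12.

97/12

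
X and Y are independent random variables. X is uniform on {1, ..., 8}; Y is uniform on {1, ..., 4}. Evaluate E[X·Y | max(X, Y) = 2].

Outcomes with max(X, Y) = 2: (1,2), (2,1), (2,2), each with probability 1/32.
E[X·Y | max(X, Y) = 2] = (2 + 2 + 4) / 3 = 8/3.

8/3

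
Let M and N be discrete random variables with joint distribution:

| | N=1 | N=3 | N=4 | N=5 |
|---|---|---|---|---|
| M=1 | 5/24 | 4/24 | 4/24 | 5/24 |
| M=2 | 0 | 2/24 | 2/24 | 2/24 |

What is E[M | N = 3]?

4/3

P(N = 3) = 1/4.
Σ M·P over the event = 1·(4/24) + 2·(2/24) = 1/3.
E[M | N = 3] = (1/3) / (1/4) = 4/3.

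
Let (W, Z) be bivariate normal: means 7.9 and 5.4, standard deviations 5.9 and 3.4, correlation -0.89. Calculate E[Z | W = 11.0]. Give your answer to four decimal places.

3.8101

The regression of Z on W has slope ρ·σ_Z/σ_W and passes through (μ_W, μ_Z).
E[Z | W=11.0] = 5.4 + (-0.89)·(3.4/5.9)·(11.0 − (7.9)) = 5.4 + (-0.51288)·(3.1) = 3.8101.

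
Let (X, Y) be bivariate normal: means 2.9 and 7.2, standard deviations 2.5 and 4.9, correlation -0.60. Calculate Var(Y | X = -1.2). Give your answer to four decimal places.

For a bivariate normal, Var(Y | X=x) = σ_Y²(1 − ρ²).
Var(Y | X=-1.2) = (4.9)²·(1 − (-0.60)²) = 24.01·0.64 = 15.3664.

15.3664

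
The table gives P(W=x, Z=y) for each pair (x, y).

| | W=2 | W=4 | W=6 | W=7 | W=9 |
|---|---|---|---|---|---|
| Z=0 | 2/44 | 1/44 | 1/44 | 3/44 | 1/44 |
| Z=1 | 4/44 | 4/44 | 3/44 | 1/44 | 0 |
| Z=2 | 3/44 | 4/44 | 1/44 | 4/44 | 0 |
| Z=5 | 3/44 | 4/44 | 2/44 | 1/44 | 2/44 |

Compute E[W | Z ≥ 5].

P(Z ≥ 5) = 3/11.
Σ W·P over the event = 2·(3/44) + 4·(4/44) + 6·(2/44) + 7·(1/44) + 9·(2/44) = 59/44.
E[W | Z ≥ 5] = (59/44) / (3/11) = 59/12.

59/12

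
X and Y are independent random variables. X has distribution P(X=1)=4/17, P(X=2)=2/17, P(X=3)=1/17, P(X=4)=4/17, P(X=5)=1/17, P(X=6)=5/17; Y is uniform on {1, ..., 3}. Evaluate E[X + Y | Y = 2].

P(Y = 2) = 1/3.
Summing (X+Y)·P(x,y) over outcomes with Y = 2 gives 32/17.
E[X + Y | Y = 2] = (32/17) / (1/3) = 96/17.

96/17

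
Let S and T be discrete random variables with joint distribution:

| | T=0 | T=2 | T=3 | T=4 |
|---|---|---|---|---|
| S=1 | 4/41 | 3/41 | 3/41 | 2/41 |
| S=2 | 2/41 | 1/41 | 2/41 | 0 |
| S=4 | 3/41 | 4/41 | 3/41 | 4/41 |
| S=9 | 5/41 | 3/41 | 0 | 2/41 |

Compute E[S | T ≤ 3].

4

P(T ≤ 3) = 33/41.
Summing S·P(S=x,T=y) over the conditioning event gives 132/41.
E[S | T ≤ 3] = (132/41) / (33/41) = 4.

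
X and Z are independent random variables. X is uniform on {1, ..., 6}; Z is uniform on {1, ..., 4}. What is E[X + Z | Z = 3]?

Outcomes with Z = 3: (1,3), (2,3), (3,3), (4,3), (5,3), (6,3), each with probability 1/24.
E[X + Z | Z = 3] = (4 + 5 + 6 + 7 + 8 + 9) / 6 = 13/2.

13/2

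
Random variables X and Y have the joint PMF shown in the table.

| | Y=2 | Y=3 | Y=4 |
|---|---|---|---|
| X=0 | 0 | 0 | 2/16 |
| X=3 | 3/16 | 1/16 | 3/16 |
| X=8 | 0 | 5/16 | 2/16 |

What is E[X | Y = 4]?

P(Y = 4) = 7/16.
Summing X·P(X=x,Y=y) over the conditioning event gives 25/16.
E[X | Y = 4] = (25/16) / (7/16) = 25/7.

25/7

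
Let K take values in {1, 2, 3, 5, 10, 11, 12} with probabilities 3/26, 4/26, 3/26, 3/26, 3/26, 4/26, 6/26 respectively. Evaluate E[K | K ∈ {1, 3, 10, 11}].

P(K ∈ {1, 3, 10, 11}) = 1/2.
Σ over the event: 1·3/26 + 3·3/26 + 10·3/26 + 11·2/13 = 43/13.
E[K | K ∈ {1, 3, 10, 11}] = (43/13) / (1/2) = 86/13.

86/13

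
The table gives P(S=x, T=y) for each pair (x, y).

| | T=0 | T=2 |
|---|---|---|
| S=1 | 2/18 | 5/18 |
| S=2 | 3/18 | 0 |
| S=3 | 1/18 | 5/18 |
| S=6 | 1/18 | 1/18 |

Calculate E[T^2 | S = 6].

P(S = 6) = 1/9.
Summing T^2·P(S=x,T=y) over the conditioning event gives 2/9.
E[T^2 | S = 6] = (2/9) / (1/9) = 2.

2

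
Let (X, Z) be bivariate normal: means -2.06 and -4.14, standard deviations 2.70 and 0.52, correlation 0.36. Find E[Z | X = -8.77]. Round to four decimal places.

-4.6052

The regression of Z on X has slope ρ·σ_Z/σ_X and passes through (μ_X, μ_Z).
E[Z | X=-8.77] = -4.14 + (0.36)·(0.52/2.70)·(-8.77 − (-2.06)) = -4.14 + (0.069333)·(-6.71) = -4.6052.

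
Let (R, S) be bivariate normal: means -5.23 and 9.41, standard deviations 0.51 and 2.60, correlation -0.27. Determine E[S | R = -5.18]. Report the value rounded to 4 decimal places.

The regression of S on R has slope ρ·σ_S/σ_R and passes through (μ_R, μ_S).
E[S | R=-5.18] = 9.41 + (-0.27)·(2.60/0.51)·(-5.18 − (-5.23)) = 9.41 + (-1.3765)·(0.05) = 9.3412.

9.3412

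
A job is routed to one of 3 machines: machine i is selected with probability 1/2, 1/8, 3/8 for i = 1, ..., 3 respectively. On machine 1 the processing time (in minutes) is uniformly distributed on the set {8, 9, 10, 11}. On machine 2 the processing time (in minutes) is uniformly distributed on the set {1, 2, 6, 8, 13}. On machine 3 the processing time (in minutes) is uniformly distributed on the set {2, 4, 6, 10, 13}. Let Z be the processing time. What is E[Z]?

E[Z | machine 1] = (8+9+10+11)/4 = 19/2.
E[Z | machine 2] = (1+2+6+8+13)/5 = 6.
E[Z | machine 3] = (2+4+6+10+13)/5 = 7.
E[Z] = (1/2)·(19/2) + (1/8)·(6) + (3/8)·(7) = 65/8.

65/8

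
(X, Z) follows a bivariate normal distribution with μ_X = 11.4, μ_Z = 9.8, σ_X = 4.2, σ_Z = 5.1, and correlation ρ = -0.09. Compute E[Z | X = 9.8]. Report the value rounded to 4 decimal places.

The regression of Z on X has slope ρ·σ_Z/σ_X and passes through (μ_X, μ_Z).
E[Z | X=9.8] = 9.8 + (-0.09)·(5.1/4.2)·(9.8 − (11.4)) = 9.8 + (-0.10929)·(-1.6) = 9.9749.

9.9749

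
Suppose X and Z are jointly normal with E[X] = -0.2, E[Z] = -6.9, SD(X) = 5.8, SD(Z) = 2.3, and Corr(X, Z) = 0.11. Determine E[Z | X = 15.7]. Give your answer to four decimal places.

E[Z | X=x] = μ_Z + ρ(σ_Z/σ_X)(x − μ_X) for jointly normal variables.
E[Z | X=15.7] = -6.9 + (0.11)·(2.3/5.8)·(15.7 − (-0.2)) = -6.9 + (0.043621)·(15.9) = -6.2064.

-6.2064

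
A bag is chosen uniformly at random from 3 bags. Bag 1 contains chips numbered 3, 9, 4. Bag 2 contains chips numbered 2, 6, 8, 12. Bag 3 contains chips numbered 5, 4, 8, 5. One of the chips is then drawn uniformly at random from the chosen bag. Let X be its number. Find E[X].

E[X | bag 1] = (3+9+4)/3 = 16/3.
E[X | bag 2] = (2+6+8+12)/4 = 7.
E[X | bag 3] = (5+4+8+5)/4 = 11/2.
E[X] = (1/3)·(16/3) + (1/3)·(7) + (1/3)·(11/2) = 107/18.

107/18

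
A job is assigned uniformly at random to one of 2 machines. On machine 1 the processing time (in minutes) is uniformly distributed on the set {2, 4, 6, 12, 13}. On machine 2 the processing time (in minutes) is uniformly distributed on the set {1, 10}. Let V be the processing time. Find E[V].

E[V | machine 1] = (2+4+6+12+13)/5 = 37/5.
E[V | machine 2] = (1+10)/2 = 11/2.
E[V] = (1/2)·(37/5) + (1/2)·(11/2) = 129/20.

129/20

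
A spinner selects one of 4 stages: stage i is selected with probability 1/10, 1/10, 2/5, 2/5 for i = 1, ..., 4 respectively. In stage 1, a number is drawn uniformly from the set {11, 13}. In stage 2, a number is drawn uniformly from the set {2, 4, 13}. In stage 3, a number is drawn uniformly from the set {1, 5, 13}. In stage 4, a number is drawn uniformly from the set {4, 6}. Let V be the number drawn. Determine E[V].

E[V | stage 1] = (11+13)/2 = 12.
E[V | stage 2] = (2+4+13)/3 = 19/3.
E[V | stage 3] = (1+5+13)/3 = 19/3.
E[V | stage 4] = (4+6)/2 = 5.
E[V] = (1/10)·(12) + (1/10)·(19/3) + (2/5)·(19/3) + (2/5)·(5) = 191/30.

191/30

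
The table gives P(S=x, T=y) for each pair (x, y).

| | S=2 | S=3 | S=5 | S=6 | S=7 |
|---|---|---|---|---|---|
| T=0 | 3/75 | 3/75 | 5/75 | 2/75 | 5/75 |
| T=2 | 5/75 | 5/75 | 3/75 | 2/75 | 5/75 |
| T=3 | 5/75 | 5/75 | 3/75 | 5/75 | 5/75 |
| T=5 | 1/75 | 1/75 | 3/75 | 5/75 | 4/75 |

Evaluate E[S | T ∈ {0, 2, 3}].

P(T ∈ {0, 2, 3}) = 61/75.
Summing S·P(S=x,T=y) over the conditioning event gives 93/25.
E[S | T ∈ {0, 2, 3}] = (93/25) / (61/75) = 279/61.

279/61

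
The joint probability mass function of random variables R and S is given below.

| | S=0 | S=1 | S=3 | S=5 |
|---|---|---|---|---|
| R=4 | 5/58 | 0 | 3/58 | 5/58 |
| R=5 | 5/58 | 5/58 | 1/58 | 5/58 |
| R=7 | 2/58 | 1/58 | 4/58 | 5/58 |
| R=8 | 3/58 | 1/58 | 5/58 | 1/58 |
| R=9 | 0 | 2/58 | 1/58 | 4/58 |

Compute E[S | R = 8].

21/10

P(R = 8) = 5/29.
Σ S·P over the event = 0·(3/58) + 1·(1/58) + 3·(5/58) + 5·(1/58) = 21/58.
E[S | R = 8] = (21/58) / (5/29) = 21/10.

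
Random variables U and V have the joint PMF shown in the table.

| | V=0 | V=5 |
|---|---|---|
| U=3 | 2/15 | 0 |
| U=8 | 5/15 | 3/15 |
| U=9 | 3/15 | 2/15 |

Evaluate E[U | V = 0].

P(V = 0) = 2/3.
Summing U·P(U=x,V=y) over the conditioning event gives 73/15.
E[U | V = 0] = (73/15) / (2/3) = 73/10.

73/10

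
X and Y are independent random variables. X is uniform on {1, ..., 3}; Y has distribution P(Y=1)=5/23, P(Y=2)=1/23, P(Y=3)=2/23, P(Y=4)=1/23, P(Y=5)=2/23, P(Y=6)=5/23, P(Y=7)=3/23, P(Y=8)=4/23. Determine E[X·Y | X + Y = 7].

P(X + Y = 7) = 8/69.
Summing XY·P(x,y) over outcomes with X + Y = 7 gives 62/69.
E[X·Y | X + Y = 7] = (62/69) / (8/69) = 31/4.

31/4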